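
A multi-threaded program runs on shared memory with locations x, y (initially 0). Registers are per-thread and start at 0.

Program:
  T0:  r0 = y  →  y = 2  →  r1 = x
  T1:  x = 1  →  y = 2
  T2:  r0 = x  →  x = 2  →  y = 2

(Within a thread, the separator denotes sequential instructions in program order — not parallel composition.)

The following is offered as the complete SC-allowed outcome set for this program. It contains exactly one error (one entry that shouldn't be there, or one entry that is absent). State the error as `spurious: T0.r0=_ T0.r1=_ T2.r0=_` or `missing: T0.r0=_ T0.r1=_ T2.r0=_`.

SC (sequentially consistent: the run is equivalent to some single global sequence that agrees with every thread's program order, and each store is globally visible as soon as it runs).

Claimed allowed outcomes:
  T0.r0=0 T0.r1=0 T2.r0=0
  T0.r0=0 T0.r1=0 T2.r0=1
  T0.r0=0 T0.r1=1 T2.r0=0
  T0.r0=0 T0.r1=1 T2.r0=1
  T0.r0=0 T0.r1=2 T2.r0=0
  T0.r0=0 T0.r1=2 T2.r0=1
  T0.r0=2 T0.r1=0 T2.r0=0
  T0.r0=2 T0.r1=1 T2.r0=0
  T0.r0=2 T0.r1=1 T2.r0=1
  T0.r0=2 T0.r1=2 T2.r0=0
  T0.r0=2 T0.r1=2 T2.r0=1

spurious: T0.r0=2 T0.r1=0 T2.r0=0

outcome vector order: (T0.r0,T0.r1,T2.r0)
under SC → 000 001 010 011 020 021 210 211 220 221
claimed∖SC = {200}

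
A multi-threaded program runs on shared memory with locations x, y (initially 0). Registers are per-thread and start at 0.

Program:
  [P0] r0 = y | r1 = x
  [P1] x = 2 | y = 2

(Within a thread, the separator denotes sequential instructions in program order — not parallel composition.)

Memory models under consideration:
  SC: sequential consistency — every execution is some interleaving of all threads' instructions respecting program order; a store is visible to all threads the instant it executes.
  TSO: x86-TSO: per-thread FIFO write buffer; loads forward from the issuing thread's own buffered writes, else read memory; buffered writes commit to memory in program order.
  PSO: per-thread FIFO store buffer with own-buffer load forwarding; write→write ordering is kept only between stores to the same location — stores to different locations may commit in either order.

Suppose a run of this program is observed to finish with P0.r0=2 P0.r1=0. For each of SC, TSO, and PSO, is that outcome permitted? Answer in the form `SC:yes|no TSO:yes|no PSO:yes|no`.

SC:no TSO:no PSO:yes

outcome vector order: (P0.r0,P0.r1)
[SC] allowed = {00; 02; 22}
[TSO] allowed = {00; 02; 22}
[PSO] allowed = {00; 02; 20; 22}
target 20 ∈ {PSO}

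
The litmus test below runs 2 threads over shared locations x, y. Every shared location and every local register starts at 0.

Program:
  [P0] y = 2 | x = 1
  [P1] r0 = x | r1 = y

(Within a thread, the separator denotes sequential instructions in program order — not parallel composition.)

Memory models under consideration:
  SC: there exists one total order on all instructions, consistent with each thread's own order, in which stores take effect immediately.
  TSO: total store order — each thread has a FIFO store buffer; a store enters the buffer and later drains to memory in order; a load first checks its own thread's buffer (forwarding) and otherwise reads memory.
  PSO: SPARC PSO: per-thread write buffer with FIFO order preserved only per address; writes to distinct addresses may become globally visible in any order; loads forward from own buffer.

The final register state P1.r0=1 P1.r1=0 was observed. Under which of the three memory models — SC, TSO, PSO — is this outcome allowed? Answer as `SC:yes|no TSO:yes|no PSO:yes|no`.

outcome vector order: (P1.r0,P1.r1)
under SC → 0/0 0/2 1/2
under TSO → 0/0 0/2 1/2
under PSO → 0/0 0/2 1/0 1/2
target 1/0 ∈ {PSO}

SC:no TSO:no PSO:yes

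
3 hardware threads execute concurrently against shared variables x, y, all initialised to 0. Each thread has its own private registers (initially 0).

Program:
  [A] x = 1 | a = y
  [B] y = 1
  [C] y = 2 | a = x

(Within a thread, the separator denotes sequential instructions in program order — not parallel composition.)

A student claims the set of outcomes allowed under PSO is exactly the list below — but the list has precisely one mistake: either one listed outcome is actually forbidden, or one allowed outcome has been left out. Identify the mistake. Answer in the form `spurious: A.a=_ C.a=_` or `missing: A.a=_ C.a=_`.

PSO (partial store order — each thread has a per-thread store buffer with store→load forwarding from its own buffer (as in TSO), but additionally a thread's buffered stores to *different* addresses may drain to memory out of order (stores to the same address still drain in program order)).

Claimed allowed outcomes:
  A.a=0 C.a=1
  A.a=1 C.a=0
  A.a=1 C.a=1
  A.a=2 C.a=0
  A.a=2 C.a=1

outcome vector order: (A.a,C.a)
PSO: 6 outcomes — {(0,0), (0,1), (1,0), (1,1), (2,0), (2,1)}
PSO∖claimed = {(0,0)}

missing: A.a=0 C.a=0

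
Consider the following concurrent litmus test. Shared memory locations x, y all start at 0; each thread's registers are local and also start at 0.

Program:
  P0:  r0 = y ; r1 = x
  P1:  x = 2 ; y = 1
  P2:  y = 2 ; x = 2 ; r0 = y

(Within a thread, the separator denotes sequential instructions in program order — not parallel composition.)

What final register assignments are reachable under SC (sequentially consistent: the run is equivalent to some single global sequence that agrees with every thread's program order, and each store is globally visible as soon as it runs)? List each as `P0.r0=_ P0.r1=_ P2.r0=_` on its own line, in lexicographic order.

P0.r0=0 P0.r1=0 P2.r0=1
P0.r0=0 P0.r1=0 P2.r0=2
P0.r0=0 P0.r1=2 P2.r0=1
P0.r0=0 P0.r1=2 P2.r0=2
P0.r0=1 P0.r1=2 P2.r0=1
P0.r0=1 P0.r1=2 P2.r0=2
P0.r0=2 P0.r1=0 P2.r0=1
P0.r0=2 P0.r1=0 P2.r0=2
P0.r0=2 P0.r1=2 P2.r0=1
P0.r0=2 P0.r1=2 P2.r0=2

outcome vector order: (P0.r0,P0.r1,P2.r0)
|SC outcomes| = 10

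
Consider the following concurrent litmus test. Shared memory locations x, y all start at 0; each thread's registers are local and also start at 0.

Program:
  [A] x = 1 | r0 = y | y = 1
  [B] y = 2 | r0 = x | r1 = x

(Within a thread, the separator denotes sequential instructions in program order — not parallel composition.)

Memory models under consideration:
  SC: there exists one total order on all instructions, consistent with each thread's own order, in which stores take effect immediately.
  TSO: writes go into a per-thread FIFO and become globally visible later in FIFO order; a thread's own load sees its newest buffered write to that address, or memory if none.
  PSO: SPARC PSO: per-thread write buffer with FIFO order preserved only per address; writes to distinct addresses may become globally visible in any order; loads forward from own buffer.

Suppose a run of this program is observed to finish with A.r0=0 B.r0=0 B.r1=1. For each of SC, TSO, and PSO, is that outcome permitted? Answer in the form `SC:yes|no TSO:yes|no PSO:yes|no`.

outcome vector order: (A.r0,B.r0,B.r1)
under SC → (0,1,1); (2,0,0); (2,0,1); (2,1,1)
under TSO → (0,0,0); (0,0,1); (0,1,1); (2,0,0); (2,0,1); (2,1,1)
under PSO → (0,0,0); (0,0,1); (0,1,1); (2,0,0); (2,0,1); (2,1,1)
target (0,0,1) ∈ {TSO,PSO}

SC:no TSO:yes PSO:yes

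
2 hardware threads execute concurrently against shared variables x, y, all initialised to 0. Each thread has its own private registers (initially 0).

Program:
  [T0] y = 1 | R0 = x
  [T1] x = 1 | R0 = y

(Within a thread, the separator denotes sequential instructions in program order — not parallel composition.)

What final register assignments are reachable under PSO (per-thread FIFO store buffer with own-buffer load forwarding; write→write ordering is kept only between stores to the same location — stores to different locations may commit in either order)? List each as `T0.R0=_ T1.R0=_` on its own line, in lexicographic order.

outcome vector order: (T0.R0,T1.R0)
|PSO outcomes| = 4

T0.R0=0 T1.R0=0
T0.R0=0 T1.R0=1
T0.R0=1 T1.R0=0
T0.R0=1 T1.R0=1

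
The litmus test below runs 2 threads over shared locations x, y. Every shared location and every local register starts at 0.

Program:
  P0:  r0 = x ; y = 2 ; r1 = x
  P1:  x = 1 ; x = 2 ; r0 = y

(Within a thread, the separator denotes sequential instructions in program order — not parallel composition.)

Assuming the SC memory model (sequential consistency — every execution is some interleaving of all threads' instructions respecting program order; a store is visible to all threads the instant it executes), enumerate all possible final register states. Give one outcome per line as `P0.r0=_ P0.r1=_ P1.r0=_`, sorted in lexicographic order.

outcome vector order: (P0.r0,P0.r1,P1.r0)
|SC outcomes| = 9

P0.r0=0 P0.r1=0 P1.r0=2
P0.r0=0 P0.r1=1 P1.r0=2
P0.r0=0 P0.r1=2 P1.r0=0
P0.r0=0 P0.r1=2 P1.r0=2
P0.r0=1 P0.r1=1 P1.r0=2
P0.r0=1 P0.r1=2 P1.r0=0
P0.r0=1 P0.r1=2 P1.r0=2
P0.r0=2 P0.r1=2 P1.r0=0
P0.r0=2 P0.r1=2 P1.r0=2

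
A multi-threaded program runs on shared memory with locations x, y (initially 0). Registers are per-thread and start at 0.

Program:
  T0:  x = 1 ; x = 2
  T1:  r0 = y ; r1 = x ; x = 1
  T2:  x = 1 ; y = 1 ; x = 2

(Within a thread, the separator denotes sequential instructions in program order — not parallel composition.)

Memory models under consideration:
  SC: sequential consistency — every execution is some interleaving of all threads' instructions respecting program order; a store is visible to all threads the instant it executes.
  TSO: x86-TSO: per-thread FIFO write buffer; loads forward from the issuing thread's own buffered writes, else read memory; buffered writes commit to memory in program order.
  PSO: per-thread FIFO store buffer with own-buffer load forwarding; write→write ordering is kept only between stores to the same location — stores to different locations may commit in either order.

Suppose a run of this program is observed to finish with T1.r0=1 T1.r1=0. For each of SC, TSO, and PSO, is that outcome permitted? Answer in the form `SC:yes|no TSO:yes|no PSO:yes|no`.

SC:no TSO:no PSO:yes

outcome vector order: (T1.r0,T1.r1)
under SC → 00 01 02 11 12
under TSO → 00 01 02 11 12
under PSO → 00 01 02 10 11 12
target 10 ∈ {PSO}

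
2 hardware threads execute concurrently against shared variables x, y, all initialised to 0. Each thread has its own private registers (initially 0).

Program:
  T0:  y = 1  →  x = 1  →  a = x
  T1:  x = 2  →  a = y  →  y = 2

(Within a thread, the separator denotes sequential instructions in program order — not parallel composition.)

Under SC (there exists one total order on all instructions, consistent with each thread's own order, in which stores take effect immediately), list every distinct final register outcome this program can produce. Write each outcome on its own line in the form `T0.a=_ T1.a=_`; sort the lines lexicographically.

T0.a=1 T1.a=0
T0.a=1 T1.a=1
T0.a=2 T1.a=1

outcome vector order: (T0.a,T1.a)
|SC outcomes| = 3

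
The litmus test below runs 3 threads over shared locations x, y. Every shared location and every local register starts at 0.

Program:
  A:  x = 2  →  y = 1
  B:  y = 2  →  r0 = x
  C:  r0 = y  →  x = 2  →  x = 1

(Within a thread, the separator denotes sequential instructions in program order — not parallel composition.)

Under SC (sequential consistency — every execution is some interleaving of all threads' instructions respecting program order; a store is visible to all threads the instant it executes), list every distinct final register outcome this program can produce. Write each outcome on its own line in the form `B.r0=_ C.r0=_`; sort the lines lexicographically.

B.r0=0 C.r0=0
B.r0=0 C.r0=1
B.r0=0 C.r0=2
B.r0=1 C.r0=0
B.r0=1 C.r0=1
B.r0=1 C.r0=2
B.r0=2 C.r0=0
B.r0=2 C.r0=1
B.r0=2 C.r0=2

outcome vector order: (B.r0,C.r0)
|SC outcomes| = 9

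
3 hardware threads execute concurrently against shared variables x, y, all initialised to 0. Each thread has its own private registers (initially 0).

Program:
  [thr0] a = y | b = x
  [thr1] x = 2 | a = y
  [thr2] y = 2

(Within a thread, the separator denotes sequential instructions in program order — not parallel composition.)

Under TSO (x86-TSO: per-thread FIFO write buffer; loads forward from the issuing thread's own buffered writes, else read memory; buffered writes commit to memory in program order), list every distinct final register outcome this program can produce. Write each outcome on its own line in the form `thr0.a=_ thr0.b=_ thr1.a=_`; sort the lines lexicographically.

thr0.a=0 thr0.b=0 thr1.a=0
thr0.a=0 thr0.b=0 thr1.a=2
thr0.a=0 thr0.b=2 thr1.a=0
thr0.a=0 thr0.b=2 thr1.a=2
thr0.a=2 thr0.b=0 thr1.a=0
thr0.a=2 thr0.b=0 thr1.a=2
thr0.a=2 thr0.b=2 thr1.a=0
thr0.a=2 thr0.b=2 thr1.a=2

outcome vector order: (thr0.a,thr0.b,thr1.a)
|TSO outcomes| = 8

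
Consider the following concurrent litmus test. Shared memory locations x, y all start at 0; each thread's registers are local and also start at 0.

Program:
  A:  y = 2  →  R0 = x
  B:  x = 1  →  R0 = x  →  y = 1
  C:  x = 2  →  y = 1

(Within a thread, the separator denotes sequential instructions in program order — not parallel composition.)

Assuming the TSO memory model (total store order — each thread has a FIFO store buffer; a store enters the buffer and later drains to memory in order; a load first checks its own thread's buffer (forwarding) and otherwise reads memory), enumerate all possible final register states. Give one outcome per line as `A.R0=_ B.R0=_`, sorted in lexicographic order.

outcome vector order: (A.R0,B.R0)
|TSO outcomes| = 6

A.R0=0 B.R0=1
A.R0=0 B.R0=2
A.R0=1 B.R0=1
A.R0=1 B.R0=2
A.R0=2 B.R0=1
A.R0=2 B.R0=2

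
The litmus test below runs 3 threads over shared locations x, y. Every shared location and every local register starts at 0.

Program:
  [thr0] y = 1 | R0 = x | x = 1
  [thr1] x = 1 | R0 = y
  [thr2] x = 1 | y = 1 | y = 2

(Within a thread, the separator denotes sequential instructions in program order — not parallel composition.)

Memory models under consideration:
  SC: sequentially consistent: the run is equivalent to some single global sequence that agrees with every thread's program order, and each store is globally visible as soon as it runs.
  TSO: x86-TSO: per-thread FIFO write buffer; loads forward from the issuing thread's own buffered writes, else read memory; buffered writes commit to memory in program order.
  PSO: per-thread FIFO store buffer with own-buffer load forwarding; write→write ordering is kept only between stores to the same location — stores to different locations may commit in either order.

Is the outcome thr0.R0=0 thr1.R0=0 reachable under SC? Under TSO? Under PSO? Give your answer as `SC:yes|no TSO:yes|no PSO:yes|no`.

outcome vector order: (thr0.R0,thr1.R0)
[SC] allowed = {(0,1); (0,2); (1,0); (1,1); (1,2)}
[TSO] allowed = {(0,0); (0,1); (0,2); (1,0); (1,1); (1,2)}
[PSO] allowed = {(0,0); (0,1); (0,2); (1,0); (1,1); (1,2)}
target (0,0) ∈ {TSO,PSO}

SC:no TSO:yes PSO:yes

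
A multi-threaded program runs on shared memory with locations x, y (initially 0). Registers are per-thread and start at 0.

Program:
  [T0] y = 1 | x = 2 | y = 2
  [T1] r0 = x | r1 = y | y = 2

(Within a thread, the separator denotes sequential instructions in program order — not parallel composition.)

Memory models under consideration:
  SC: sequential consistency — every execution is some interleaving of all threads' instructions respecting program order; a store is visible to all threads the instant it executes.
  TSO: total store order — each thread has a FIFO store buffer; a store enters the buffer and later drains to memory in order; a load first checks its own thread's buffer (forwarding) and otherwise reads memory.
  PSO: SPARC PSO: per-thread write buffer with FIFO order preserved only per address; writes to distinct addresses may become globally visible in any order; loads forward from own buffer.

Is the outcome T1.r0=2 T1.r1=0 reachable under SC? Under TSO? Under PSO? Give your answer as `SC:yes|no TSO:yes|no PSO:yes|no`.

SC:no TSO:no PSO:yes

outcome vector order: (T1.r0,T1.r1)
SC (5): 0/0, 0/1, 0/2, 2/1, 2/2
TSO (5): 0/0, 0/1, 0/2, 2/1, 2/2
PSO (6): 0/0, 0/1, 0/2, 2/0, 2/1, 2/2
target 2/0 ∈ {PSO}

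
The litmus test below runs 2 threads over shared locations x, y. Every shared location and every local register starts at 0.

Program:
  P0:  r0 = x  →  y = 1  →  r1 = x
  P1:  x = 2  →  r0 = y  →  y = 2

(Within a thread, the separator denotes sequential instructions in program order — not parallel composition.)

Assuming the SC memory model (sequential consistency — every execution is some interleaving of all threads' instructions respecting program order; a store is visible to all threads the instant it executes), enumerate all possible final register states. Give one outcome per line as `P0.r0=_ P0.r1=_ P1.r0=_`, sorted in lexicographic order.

P0.r0=0 P0.r1=0 P1.r0=1
P0.r0=0 P0.r1=2 P1.r0=0
P0.r0=0 P0.r1=2 P1.r0=1
P0.r0=2 P0.r1=2 P1.r0=0
P0.r0=2 P0.r1=2 P1.r0=1

outcome vector order: (P0.r0,P0.r1,P1.r0)
|SC outcomes| = 5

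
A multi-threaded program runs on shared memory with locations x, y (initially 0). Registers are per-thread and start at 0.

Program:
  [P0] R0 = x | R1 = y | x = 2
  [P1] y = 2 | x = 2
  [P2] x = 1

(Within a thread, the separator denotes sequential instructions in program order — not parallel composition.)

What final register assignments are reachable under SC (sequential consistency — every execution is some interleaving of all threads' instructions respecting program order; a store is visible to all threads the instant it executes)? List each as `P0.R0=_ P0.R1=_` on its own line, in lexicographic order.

P0.R0=0 P0.R1=0
P0.R0=0 P0.R1=2
P0.R0=1 P0.R1=0
P0.R0=1 P0.R1=2
P0.R0=2 P0.R1=2

outcome vector order: (P0.R0,P0.R1)
|SC outcomes| = 5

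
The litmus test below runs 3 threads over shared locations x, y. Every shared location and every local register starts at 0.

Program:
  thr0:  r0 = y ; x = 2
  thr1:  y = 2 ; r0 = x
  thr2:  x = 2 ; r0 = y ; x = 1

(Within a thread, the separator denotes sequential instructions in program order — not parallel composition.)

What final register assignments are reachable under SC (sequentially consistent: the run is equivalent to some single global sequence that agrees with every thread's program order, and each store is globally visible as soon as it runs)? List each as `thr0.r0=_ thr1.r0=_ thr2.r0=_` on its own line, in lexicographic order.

outcome vector order: (thr0.r0,thr1.r0,thr2.r0)
|SC outcomes| = 10

thr0.r0=0 thr1.r0=0 thr2.r0=2
thr0.r0=0 thr1.r0=1 thr2.r0=0
thr0.r0=0 thr1.r0=1 thr2.r0=2
thr0.r0=0 thr1.r0=2 thr2.r0=0
thr0.r0=0 thr1.r0=2 thr2.r0=2
thr0.r0=2 thr1.r0=0 thr2.r0=2
thr0.r0=2 thr1.r0=1 thr2.r0=0
thr0.r0=2 thr1.r0=1 thr2.r0=2
thr0.r0=2 thr1.r0=2 thr2.r0=0
thr0.r0=2 thr1.r0=2 thr2.r0=2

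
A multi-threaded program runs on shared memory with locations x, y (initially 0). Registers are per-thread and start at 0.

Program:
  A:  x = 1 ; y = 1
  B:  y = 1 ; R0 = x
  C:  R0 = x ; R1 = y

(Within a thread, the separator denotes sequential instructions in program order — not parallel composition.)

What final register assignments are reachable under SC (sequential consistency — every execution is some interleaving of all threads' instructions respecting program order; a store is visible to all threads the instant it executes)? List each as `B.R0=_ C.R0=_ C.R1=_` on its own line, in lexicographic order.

outcome vector order: (B.R0,C.R0,C.R1)
|SC outcomes| = 7

B.R0=0 C.R0=0 C.R1=0
B.R0=0 C.R0=0 C.R1=1
B.R0=0 C.R0=1 C.R1=1
B.R0=1 C.R0=0 C.R1=0
B.R0=1 C.R0=0 C.R1=1
B.R0=1 C.R0=1 C.R1=0
B.R0=1 C.R0=1 C.R1=1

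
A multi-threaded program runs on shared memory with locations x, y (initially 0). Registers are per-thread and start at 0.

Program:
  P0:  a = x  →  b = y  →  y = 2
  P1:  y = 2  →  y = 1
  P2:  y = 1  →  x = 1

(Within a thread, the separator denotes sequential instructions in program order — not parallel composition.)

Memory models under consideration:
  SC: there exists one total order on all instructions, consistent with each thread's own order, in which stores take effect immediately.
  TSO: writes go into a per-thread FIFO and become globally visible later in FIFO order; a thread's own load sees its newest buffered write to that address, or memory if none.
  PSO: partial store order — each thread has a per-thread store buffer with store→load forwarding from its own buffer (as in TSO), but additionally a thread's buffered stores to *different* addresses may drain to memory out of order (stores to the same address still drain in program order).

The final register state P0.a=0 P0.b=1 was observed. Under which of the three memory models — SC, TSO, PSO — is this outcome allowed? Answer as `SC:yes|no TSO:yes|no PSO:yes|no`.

SC:yes TSO:yes PSO:yes

outcome vector order: (P0.a,P0.b)
SC: 5 outcomes — {0/0; 0/1; 0/2; 1/1; 1/2}
TSO: 5 outcomes — {0/0; 0/1; 0/2; 1/1; 1/2}
PSO: 6 outcomes — {0/0; 0/1; 0/2; 1/0; 1/1; 1/2}
target 0/1 ∈ {SC,TSO,PSO}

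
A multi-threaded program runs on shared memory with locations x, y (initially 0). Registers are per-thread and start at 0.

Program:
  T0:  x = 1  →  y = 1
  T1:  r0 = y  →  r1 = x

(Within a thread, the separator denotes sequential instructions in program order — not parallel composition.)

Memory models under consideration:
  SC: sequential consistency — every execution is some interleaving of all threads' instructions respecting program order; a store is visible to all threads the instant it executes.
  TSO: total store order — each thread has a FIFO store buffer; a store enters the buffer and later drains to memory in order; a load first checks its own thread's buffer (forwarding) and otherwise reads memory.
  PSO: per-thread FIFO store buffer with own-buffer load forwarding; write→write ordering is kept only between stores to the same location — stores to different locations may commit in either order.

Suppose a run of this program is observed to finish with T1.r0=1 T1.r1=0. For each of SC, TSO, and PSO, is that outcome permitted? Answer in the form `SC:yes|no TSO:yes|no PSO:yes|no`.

SC:no TSO:no PSO:yes

outcome vector order: (T1.r0,T1.r1)
SC: 3 outcomes — {<0 0>, <0 1>, <1 1>}
TSO: 3 outcomes — {<0 0>, <0 1>, <1 1>}
PSO: 4 outcomes — {<0 0>, <0 1>, <1 0>, <1 1>}
target <1 0> ∈ {PSO}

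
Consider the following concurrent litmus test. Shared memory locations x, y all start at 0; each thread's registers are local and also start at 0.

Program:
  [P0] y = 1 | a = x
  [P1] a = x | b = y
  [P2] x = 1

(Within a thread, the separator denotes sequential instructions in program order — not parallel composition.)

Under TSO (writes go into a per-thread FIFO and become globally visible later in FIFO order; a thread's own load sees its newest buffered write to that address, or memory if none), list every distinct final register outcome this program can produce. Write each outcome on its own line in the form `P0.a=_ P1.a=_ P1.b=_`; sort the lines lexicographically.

outcome vector order: (P0.a,P1.a,P1.b)
|TSO outcomes| = 8

P0.a=0 P1.a=0 P1.b=0
P0.a=0 P1.a=0 P1.b=1
P0.a=0 P1.a=1 P1.b=0
P0.a=0 P1.a=1 P1.b=1
P0.a=1 P1.a=0 P1.b=0
P0.a=1 P1.a=0 P1.b=1
P0.a=1 P1.a=1 P1.b=0
P0.a=1 P1.a=1 P1.b=1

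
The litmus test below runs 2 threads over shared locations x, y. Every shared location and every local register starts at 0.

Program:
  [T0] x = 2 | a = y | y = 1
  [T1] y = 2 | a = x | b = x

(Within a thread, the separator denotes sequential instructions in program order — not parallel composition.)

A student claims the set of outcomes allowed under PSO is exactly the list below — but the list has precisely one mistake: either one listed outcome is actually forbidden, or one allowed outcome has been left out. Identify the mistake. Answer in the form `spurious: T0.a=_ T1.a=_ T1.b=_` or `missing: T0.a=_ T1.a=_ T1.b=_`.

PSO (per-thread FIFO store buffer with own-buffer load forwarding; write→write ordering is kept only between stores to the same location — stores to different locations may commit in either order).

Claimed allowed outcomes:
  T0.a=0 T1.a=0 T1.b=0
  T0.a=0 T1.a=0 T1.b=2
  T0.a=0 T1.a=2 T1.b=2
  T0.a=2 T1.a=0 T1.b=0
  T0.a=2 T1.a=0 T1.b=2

missing: T0.a=2 T1.a=2 T1.b=2

outcome vector order: (T0.a,T1.a,T1.b)
PSO: 6 outcomes — {(0,0,0), (0,0,2), (0,2,2), (2,0,0), (2,0,2), (2,2,2)}
PSO∖claimed = {(2,2,2)}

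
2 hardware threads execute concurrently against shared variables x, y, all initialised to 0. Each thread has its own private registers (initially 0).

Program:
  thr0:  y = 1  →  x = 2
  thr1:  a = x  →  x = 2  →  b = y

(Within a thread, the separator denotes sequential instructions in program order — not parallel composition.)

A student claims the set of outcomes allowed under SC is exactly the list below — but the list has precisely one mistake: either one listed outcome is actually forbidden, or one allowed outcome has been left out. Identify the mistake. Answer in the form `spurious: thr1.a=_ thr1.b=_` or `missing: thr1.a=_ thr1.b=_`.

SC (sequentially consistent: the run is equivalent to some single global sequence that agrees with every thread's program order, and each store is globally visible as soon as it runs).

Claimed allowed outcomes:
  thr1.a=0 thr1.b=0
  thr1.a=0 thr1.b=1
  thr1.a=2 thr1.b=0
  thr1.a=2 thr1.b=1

outcome vector order: (thr1.a,thr1.b)
[SC] allowed = {00, 01, 21}
claimed∖SC = {20}

spurious: thr1.a=2 thr1.b=0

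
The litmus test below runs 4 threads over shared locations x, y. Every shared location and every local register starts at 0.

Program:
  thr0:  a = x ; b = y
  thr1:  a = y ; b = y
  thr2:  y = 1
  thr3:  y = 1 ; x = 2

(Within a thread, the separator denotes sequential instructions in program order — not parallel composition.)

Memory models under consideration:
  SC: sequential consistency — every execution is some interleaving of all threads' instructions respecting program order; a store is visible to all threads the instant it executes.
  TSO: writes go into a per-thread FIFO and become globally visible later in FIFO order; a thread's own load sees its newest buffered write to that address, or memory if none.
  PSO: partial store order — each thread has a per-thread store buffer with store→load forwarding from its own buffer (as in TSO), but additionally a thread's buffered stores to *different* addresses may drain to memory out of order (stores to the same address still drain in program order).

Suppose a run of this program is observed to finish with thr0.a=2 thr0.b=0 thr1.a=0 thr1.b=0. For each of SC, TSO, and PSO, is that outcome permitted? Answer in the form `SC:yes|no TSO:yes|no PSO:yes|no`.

SC:no TSO:no PSO:yes

outcome vector order: (thr0.a,thr0.b,thr1.a,thr1.b)
SC: 9 outcomes — {0/0/0/0 0/0/0/1 0/0/1/1 0/1/0/0 0/1/0/1 0/1/1/1 2/1/0/0 2/1/0/1 2/1/1/1}
TSO: 9 outcomes — {0/0/0/0 0/0/0/1 0/0/1/1 0/1/0/0 0/1/0/1 0/1/1/1 2/1/0/0 2/1/0/1 2/1/1/1}
PSO: 12 outcomes — {0/0/0/0 0/0/0/1 0/0/1/1 0/1/0/0 0/1/0/1 0/1/1/1 2/0/0/0 2/0/0/1 2/0/1/1 2/1/0/0 2/1/0/1 2/1/1/1}
target 2/0/0/0 ∈ {PSO}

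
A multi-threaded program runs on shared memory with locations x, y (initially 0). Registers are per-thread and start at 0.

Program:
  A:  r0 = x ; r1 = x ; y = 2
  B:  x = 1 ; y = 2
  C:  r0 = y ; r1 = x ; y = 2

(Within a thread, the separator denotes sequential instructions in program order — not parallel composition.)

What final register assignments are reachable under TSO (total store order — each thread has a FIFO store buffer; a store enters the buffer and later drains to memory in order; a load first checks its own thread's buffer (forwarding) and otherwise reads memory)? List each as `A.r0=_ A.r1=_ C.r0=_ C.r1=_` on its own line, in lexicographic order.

outcome vector order: (A.r0,A.r1,C.r0,C.r1)
|TSO outcomes| = 10

A.r0=0 A.r1=0 C.r0=0 C.r1=0
A.r0=0 A.r1=0 C.r0=0 C.r1=1
A.r0=0 A.r1=0 C.r0=2 C.r1=0
A.r0=0 A.r1=0 C.r0=2 C.r1=1
A.r0=0 A.r1=1 C.r0=0 C.r1=0
A.r0=0 A.r1=1 C.r0=0 C.r1=1
A.r0=0 A.r1=1 C.r0=2 C.r1=1
A.r0=1 A.r1=1 C.r0=0 C.r1=0
A.r0=1 A.r1=1 C.r0=0 C.r1=1
A.r0=1 A.r1=1 C.r0=2 C.r1=1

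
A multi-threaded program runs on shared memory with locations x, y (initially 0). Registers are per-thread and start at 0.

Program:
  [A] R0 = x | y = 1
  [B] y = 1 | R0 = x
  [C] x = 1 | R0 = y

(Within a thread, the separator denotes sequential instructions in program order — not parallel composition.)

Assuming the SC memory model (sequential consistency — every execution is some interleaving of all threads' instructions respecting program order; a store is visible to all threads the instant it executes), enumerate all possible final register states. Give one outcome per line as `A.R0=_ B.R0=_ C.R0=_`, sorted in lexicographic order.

A.R0=0 B.R0=0 C.R0=1
A.R0=0 B.R0=1 C.R0=0
A.R0=0 B.R0=1 C.R0=1
A.R0=1 B.R0=0 C.R0=1
A.R0=1 B.R0=1 C.R0=0
A.R0=1 B.R0=1 C.R0=1

outcome vector order: (A.R0,B.R0,C.R0)
|SC outcomes| = 6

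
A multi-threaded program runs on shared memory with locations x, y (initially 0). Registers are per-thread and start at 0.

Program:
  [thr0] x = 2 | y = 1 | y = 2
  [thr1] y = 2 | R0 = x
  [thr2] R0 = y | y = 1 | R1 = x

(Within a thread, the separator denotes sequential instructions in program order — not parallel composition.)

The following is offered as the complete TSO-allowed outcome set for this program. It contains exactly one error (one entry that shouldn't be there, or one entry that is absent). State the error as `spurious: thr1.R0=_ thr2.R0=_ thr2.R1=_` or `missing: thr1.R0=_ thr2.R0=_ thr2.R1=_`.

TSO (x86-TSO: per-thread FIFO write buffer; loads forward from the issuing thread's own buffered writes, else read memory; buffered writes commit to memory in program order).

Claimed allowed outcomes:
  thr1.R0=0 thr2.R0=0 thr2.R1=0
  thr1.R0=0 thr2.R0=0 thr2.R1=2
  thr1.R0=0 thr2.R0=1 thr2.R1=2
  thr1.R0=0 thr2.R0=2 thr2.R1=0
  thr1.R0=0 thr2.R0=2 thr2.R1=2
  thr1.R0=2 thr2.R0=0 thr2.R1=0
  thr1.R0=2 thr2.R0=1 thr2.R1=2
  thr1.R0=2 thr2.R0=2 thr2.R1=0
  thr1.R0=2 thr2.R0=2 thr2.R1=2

outcome vector order: (thr1.R0,thr2.R0,thr2.R1)
TSO (10): 000 002 012 020 022 200 202 212 220 222
TSO∖claimed = {202}

missing: thr1.R0=2 thr2.R0=0 thr2.R1=2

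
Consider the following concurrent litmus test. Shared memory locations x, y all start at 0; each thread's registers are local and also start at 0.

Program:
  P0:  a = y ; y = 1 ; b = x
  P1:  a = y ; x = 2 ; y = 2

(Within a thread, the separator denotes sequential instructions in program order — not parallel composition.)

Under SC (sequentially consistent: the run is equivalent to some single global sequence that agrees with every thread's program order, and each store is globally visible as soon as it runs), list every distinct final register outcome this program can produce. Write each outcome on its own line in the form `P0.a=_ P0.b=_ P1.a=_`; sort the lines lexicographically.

P0.a=0 P0.b=0 P1.a=0
P0.a=0 P0.b=0 P1.a=1
P0.a=0 P0.b=2 P1.a=0
P0.a=0 P0.b=2 P1.a=1
P0.a=2 P0.b=2 P1.a=0

outcome vector order: (P0.a,P0.b,P1.a)
|SC outcomes| = 5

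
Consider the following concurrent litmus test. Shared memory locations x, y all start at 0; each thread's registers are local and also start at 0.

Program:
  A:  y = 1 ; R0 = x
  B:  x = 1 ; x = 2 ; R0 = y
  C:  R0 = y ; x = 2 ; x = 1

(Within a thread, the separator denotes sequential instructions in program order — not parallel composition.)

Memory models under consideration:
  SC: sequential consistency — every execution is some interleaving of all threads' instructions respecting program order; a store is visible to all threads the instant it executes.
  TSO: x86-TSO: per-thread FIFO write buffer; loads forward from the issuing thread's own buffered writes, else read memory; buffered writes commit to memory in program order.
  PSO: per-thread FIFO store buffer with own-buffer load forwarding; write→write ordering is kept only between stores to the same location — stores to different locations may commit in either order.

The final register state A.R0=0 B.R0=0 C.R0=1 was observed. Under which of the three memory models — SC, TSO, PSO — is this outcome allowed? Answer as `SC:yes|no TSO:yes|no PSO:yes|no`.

outcome vector order: (A.R0,B.R0,C.R0)
SC: 10 outcomes — {010, 011, 100, 101, 110, 111, 200, 201, 210, 211}
TSO: 12 outcomes — {000, 001, 010, 011, 100, 101, 110, 111, 200, 201, 210, 211}
PSO: 12 outcomes — {000, 001, 010, 011, 100, 101, 110, 111, 200, 201, 210, 211}
target 001 ∈ {TSO,PSO}

SC:no TSO:yes PSO:yes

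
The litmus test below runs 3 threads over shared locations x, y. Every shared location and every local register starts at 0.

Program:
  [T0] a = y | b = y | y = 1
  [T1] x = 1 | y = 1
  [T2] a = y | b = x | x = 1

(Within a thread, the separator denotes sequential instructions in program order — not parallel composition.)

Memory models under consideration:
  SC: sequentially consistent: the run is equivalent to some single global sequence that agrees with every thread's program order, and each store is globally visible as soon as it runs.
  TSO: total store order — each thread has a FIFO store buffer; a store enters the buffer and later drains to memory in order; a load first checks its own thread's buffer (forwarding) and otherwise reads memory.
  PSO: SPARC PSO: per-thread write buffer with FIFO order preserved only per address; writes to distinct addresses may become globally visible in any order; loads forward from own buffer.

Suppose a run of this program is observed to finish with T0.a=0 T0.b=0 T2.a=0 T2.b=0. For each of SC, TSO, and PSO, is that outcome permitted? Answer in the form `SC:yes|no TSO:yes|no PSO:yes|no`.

SC:yes TSO:yes PSO:yes

outcome vector order: (T0.a,T0.b,T2.a,T2.b)
under SC → (0,0,0,0); (0,0,0,1); (0,0,1,0); (0,0,1,1); (0,1,0,0); (0,1,0,1); (0,1,1,1); (1,1,0,0); (1,1,0,1); (1,1,1,1)
under TSO → (0,0,0,0); (0,0,0,1); (0,0,1,0); (0,0,1,1); (0,1,0,0); (0,1,0,1); (0,1,1,1); (1,1,0,0); (1,1,0,1); (1,1,1,1)
under PSO → (0,0,0,0); (0,0,0,1); (0,0,1,0); (0,0,1,1); (0,1,0,0); (0,1,0,1); (0,1,1,0); (0,1,1,1); (1,1,0,0); (1,1,0,1); (1,1,1,0); (1,1,1,1)
target (0,0,0,0) ∈ {SC,TSO,PSO}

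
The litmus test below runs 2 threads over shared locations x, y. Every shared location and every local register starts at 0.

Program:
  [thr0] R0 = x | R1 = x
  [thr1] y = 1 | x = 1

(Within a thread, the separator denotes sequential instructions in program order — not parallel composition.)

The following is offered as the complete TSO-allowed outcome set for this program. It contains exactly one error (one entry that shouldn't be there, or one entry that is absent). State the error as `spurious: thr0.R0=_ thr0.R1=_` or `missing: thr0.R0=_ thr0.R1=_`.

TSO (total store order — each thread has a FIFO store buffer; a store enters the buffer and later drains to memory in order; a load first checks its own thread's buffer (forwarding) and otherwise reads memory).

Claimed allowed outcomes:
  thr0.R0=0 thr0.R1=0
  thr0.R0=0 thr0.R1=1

missing: thr0.R0=1 thr0.R1=1

outcome vector order: (thr0.R0,thr0.R1)
TSO: 3 outcomes — {00 01 11}
TSO∖claimed = {11}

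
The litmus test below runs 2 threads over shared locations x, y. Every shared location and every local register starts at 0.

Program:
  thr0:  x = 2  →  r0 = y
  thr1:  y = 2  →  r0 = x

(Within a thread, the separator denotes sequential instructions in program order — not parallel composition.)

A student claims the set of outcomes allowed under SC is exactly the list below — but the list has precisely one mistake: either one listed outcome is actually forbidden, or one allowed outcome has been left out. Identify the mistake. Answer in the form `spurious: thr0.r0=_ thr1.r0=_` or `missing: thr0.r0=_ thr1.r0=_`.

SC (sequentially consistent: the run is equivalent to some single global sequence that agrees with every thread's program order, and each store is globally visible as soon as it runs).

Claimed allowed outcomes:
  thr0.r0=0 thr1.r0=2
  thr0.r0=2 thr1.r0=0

outcome vector order: (thr0.r0,thr1.r0)
SC (3): (0,2); (2,0); (2,2)
SC∖claimed = {(2,2)}

missing: thr0.r0=2 thr1.r0=2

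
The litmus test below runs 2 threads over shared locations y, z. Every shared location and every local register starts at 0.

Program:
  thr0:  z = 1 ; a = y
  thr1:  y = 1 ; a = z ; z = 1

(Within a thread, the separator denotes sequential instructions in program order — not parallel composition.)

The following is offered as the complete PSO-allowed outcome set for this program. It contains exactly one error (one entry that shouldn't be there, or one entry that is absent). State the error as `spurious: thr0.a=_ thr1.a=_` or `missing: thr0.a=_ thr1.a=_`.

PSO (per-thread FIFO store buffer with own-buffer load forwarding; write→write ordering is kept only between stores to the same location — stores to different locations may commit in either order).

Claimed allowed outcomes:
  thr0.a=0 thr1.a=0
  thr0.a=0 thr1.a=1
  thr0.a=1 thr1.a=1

outcome vector order: (thr0.a,thr1.a)
PSO: 4 outcomes — {0/0; 0/1; 1/0; 1/1}
PSO∖claimed = {1/0}

missing: thr0.a=1 thr1.a=0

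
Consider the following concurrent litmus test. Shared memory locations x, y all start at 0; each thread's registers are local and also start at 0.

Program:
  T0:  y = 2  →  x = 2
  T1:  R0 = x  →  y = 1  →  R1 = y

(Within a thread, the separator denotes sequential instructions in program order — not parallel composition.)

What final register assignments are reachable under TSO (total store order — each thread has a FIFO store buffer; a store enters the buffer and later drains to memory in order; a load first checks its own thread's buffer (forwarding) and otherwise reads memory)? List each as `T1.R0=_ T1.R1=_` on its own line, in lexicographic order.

outcome vector order: (T1.R0,T1.R1)
|TSO outcomes| = 3

T1.R0=0 T1.R1=1
T1.R0=0 T1.R1=2
T1.R0=2 T1.R1=1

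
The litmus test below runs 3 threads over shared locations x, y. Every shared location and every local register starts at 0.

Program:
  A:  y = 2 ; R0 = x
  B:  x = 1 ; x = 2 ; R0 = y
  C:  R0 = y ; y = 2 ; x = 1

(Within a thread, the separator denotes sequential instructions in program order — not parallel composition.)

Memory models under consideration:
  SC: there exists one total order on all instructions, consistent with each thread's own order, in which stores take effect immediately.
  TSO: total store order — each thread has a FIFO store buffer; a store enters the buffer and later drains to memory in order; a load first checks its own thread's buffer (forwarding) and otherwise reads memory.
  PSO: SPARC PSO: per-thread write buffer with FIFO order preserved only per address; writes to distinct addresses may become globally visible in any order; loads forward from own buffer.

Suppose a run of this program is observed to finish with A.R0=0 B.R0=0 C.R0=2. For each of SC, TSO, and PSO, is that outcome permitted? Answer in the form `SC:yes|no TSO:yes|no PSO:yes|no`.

SC:no TSO:yes PSO:yes

outcome vector order: (A.R0,B.R0,C.R0)
SC (10): <0 2 0>; <0 2 2>; <1 0 0>; <1 0 2>; <1 2 0>; <1 2 2>; <2 0 0>; <2 0 2>; <2 2 0>; <2 2 2>
TSO (12): <0 0 0>; <0 0 2>; <0 2 0>; <0 2 2>; <1 0 0>; <1 0 2>; <1 2 0>; <1 2 2>; <2 0 0>; <2 0 2>; <2 2 0>; <2 2 2>
PSO (12): <0 0 0>; <0 0 2>; <0 2 0>; <0 2 2>; <1 0 0>; <1 0 2>; <1 2 0>; <1 2 2>; <2 0 0>; <2 0 2>; <2 2 0>; <2 2 2>
target <0 0 2> ∈ {TSO,PSO}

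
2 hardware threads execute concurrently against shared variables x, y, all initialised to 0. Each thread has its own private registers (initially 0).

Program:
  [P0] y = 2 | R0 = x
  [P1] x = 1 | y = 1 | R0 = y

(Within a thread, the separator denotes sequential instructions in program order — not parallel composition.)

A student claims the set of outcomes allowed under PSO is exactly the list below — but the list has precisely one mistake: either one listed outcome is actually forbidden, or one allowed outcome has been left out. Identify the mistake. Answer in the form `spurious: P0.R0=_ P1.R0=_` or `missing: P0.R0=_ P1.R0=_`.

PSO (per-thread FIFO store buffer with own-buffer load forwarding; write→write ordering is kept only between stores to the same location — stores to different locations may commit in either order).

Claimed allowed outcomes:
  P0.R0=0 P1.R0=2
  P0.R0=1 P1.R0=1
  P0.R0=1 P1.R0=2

missing: P0.R0=0 P1.R0=1

outcome vector order: (P0.R0,P1.R0)
[PSO] allowed = {0/1, 0/2, 1/1, 1/2}
PSO∖claimed = {0/1}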